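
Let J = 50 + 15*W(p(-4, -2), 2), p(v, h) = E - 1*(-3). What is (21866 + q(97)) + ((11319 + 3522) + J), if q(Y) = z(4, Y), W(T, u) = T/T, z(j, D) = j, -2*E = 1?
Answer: 36776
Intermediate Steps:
E = -½ (E = -½*1 = -½ ≈ -0.50000)
p(v, h) = 5/2 (p(v, h) = -½ - 1*(-3) = -½ + 3 = 5/2)
W(T, u) = 1
q(Y) = 4
J = 65 (J = 50 + 15*1 = 50 + 15 = 65)
(21866 + q(97)) + ((11319 + 3522) + J) = (21866 + 4) + ((11319 + 3522) + 65) = 21870 + (14841 + 65) = 21870 + 14906 = 36776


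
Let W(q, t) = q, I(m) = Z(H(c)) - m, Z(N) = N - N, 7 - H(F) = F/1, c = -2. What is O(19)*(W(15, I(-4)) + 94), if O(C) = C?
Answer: 2071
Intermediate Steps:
H(F) = 7 - F (H(F) = 7 - F/1 = 7 - F)
Z(N) = 0
I(m) = -m (I(m) = 0 - m = -m)
O(19)*(W(15, I(-4)) + 94) = 19*(15 + 94) = 19*109 = 2071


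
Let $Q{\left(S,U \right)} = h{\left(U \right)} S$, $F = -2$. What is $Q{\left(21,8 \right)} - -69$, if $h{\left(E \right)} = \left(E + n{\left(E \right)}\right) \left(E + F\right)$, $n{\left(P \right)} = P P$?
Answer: $9141$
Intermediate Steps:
$n{\left(P \right)} = P^{2}$
$h{\left(E \right)} = \left(-2 + E\right) \left(E + E^{2}\right)$ ($h{\left(E \right)} = \left(E + E^{2}\right) \left(E - 2\right) = \left(E + E^{2}\right) \left(-2 + E\right) = \left(-2 + E\right) \left(E + E^{2}\right)$)
$Q{\left(S,U \right)} = S U \left(-2 + U^{2} - U\right)$ ($Q{\left(S,U \right)} = U \left(-2 + U^{2} - U\right) S = S U \left(-2 + U^{2} - U\right)$)
$Q{\left(21,8 \right)} - -69 = 21 \cdot 8 \left(-2 + 8^{2} - 8\right) - -69 = 21 \cdot 8 \left(-2 + 64 - 8\right) + 69 = 21 \cdot 8 \cdot 54 + 69 = 9072 + 69 = 9141$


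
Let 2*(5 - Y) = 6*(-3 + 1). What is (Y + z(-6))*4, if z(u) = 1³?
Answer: 48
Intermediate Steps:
z(u) = 1
Y = 11 (Y = 5 - 3*(-3 + 1) = 5 - 3*(-2) = 5 - ½*(-12) = 5 + 6 = 11)
(Y + z(-6))*4 = (11 + 1)*4 = 12*4 = 48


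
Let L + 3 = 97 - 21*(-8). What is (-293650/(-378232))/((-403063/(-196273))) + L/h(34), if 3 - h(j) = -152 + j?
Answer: 23458075294921/9223305139268 ≈ 2.5433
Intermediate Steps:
h(j) = 155 - j (h(j) = 3 - (-152 + j) = 3 + (152 - j) = 155 - j)
L = 262 (L = -3 + (97 - 21*(-8)) = -3 + (97 + 168) = -3 + 265 = 262)
(-293650/(-378232))/((-403063/(-196273))) + L/h(34) = (-293650/(-378232))/((-403063/(-196273))) + 262/(155 - 1*34) = (-293650*(-1/378232))/((-403063*(-1/196273))) + 262/(155 - 34) = 146825/(189116*(403063/196273)) + 262/121 = (146825/189116)*(196273/403063) + 262*(1/121) = 28817783225/76225662308 + 262/121 = 23458075294921/9223305139268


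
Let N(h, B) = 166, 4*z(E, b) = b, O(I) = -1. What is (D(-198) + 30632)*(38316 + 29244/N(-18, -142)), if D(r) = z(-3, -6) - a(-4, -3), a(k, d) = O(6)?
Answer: 97863047775/83 ≈ 1.1791e+9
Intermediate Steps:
a(k, d) = -1
z(E, b) = b/4
D(r) = -½ (D(r) = (¼)*(-6) - 1*(-1) = -3/2 + 1 = -½)
(D(-198) + 30632)*(38316 + 29244/N(-18, -142)) = (-½ + 30632)*(38316 + 29244/166) = 61263*(38316 + 29244*(1/166))/2 = 61263*(38316 + 14622/83)/2 = (61263/2)*(3194850/83) = 97863047775/83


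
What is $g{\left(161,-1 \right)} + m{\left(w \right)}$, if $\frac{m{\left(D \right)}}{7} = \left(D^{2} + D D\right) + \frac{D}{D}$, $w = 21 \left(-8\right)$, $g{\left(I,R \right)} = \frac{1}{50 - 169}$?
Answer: $\frac{47022016}{119} \approx 3.9514 \cdot 10^{5}$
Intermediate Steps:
$g{\left(I,R \right)} = - \frac{1}{119}$ ($g{\left(I,R \right)} = \frac{1}{-119} = - \frac{1}{119}$)
$w = -168$
$m{\left(D \right)} = 7 + 14 D^{2}$ ($m{\left(D \right)} = 7 \left(\left(D^{2} + D D\right) + \frac{D}{D}\right) = 7 \left(\left(D^{2} + D^{2}\right) + 1\right) = 7 \left(2 D^{2} + 1\right) = 7 \left(1 + 2 D^{2}\right) = 7 + 14 D^{2}$)
$g{\left(161,-1 \right)} + m{\left(w \right)} = - \frac{1}{119} + \left(7 + 14 \left(-168\right)^{2}\right) = - \frac{1}{119} + \left(7 + 14 \cdot 28224\right) = - \frac{1}{119} + \left(7 + 395136\right) = - \frac{1}{119} + 395143 = \frac{47022016}{119}$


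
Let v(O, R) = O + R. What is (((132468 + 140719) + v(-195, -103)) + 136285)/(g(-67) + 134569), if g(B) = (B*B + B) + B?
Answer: 204587/69462 ≈ 2.9453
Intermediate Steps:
g(B) = B² + 2*B (g(B) = (B² + B) + B = (B + B²) + B = B² + 2*B)
(((132468 + 140719) + v(-195, -103)) + 136285)/(g(-67) + 134569) = (((132468 + 140719) + (-195 - 103)) + 136285)/(-67*(2 - 67) + 134569) = ((273187 - 298) + 136285)/(-67*(-65) + 134569) = (272889 + 136285)/(4355 + 134569) = 409174/138924 = 409174*(1/138924) = 204587/69462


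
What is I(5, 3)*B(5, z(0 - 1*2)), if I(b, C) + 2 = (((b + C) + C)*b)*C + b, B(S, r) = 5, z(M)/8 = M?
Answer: 840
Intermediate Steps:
z(M) = 8*M
I(b, C) = -2 + b + C*b*(b + 2*C) (I(b, C) = -2 + ((((b + C) + C)*b)*C + b) = -2 + ((((C + b) + C)*b)*C + b) = -2 + (((b + 2*C)*b)*C + b) = -2 + ((b*(b + 2*C))*C + b) = -2 + (C*b*(b + 2*C) + b) = -2 + (b + C*b*(b + 2*C)) = -2 + b + C*b*(b + 2*C))
I(5, 3)*B(5, z(0 - 1*2)) = (-2 + 5 + 3*5² + 2*5*3²)*5 = (-2 + 5 + 3*25 + 2*5*9)*5 = (-2 + 5 + 75 + 90)*5 = 168*5 = 840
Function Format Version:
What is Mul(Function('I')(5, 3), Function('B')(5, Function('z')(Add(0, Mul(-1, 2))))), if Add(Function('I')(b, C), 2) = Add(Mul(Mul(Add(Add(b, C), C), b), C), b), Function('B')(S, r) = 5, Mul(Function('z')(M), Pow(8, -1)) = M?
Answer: 840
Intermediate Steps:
Function('z')(M) = Mul(8, M)
Function('I')(b, C) = Add(-2, b, Mul(C, b, Add(b, Mul(2, C)))) (Function('I')(b, C) = Add(-2, Add(Mul(Mul(Add(Add(b, C), C), b), C), b)) = Add(-2, Add(Mul(Mul(Add(Add(C, b), C), b), C), b)) = Add(-2, Add(Mul(Mul(Add(b, Mul(2, C)), b), C), b)) = Add(-2, Add(Mul(Mul(b, Add(b, Mul(2, C))), C), b)) = Add(-2, Add(Mul(C, b, Add(b, Mul(2, C))), b)) = Add(-2, Add(b, Mul(C, b, Add(b, Mul(2, C))))) = Add(-2, b, Mul(C, b, Add(b, Mul(2, C)))))
Mul(Function('I')(5, 3), Function('B')(5, Function('z')(Add(0, Mul(-1, 2))))) = Mul(Add(-2, 5, Mul(3, Pow(5, 2)), Mul(2, 5, Pow(3, 2))), 5) = Mul(Add(-2, 5, Mul(3, 25), Mul(2, 5, 9)), 5) = Mul(Add(-2, 5, 75, 90), 5) = Mul(168, 5) = 840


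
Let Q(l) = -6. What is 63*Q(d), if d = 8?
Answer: -378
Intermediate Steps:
63*Q(d) = 63*(-6) = -378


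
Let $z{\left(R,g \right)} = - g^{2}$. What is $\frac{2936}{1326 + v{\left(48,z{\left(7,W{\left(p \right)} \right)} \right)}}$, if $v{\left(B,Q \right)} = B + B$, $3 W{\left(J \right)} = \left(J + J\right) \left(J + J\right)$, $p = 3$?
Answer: $\frac{1468}{711} \approx 2.0647$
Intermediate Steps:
$W{\left(J \right)} = \frac{4 J^{2}}{3}$ ($W{\left(J \right)} = \frac{\left(J + J\right) \left(J + J\right)}{3} = \frac{2 J 2 J}{3} = \frac{4 J^{2}}{3}$)
$v{\left(B,Q \right)} = 2 B$
$\frac{2936}{1326 + v{\left(48,z{\left(7,W{\left(p \right)} \right)} \right)}} = \frac{2936}{1326 + 2 \cdot 48} = \frac{2936}{1326 + 96} = \frac{2936}{1422} = 2936 \cdot \frac{1}{1422} = \frac{1468}{711}$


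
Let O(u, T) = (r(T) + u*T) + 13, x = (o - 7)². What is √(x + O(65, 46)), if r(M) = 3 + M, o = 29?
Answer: 4*√221 ≈ 59.464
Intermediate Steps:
x = 484 (x = (29 - 7)² = 22² = 484)
O(u, T) = 16 + T + T*u (O(u, T) = ((3 + T) + u*T) + 13 = ((3 + T) + T*u) + 13 = (3 + T + T*u) + 13 = 16 + T + T*u)
√(x + O(65, 46)) = √(484 + (16 + 46 + 46*65)) = √(484 + (16 + 46 + 2990)) = √(484 + 3052) = √3536 = 4*√221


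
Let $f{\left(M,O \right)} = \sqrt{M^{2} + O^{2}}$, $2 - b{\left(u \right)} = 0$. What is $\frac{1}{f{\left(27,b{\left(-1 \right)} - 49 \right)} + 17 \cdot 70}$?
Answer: $\frac{595}{706581} - \frac{\sqrt{2938}}{1413162} \approx 0.00080373$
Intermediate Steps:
$b{\left(u \right)} = 2$ ($b{\left(u \right)} = 2 - 0 = 2 + 0 = 2$)
$\frac{1}{f{\left(27,b{\left(-1 \right)} - 49 \right)} + 17 \cdot 70} = \frac{1}{\sqrt{27^{2} + \left(2 - 49\right)^{2}} + 17 \cdot 70} = \frac{1}{\sqrt{729 + \left(-47\right)^{2}} + 1190} = \frac{1}{\sqrt{729 + 2209} + 1190} = \frac{1}{\sqrt{2938} + 1190} = \frac{1}{1190 + \sqrt{2938}}$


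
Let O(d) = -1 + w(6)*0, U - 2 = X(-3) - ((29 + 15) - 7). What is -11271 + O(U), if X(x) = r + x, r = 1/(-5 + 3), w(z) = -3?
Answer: -11272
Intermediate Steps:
r = -½ (r = 1/(-2) = -½ ≈ -0.50000)
X(x) = -½ + x
U = -77/2 (U = 2 + ((-½ - 3) - ((29 + 15) - 7)) = 2 + (-7/2 - (44 - 7)) = 2 + (-7/2 - 1*37) = 2 + (-7/2 - 37) = 2 - 81/2 = -77/2 ≈ -38.500)
O(d) = -1 (O(d) = -1 - 3*0 = -1 + 0 = -1)
-11271 + O(U) = -11271 - 1 = -11272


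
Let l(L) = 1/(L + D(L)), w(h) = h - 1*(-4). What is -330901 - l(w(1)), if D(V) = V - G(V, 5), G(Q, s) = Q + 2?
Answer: -992704/3 ≈ -3.3090e+5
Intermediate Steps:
G(Q, s) = 2 + Q
D(V) = -2 (D(V) = V - (2 + V) = V + (-2 - V) = -2)
w(h) = 4 + h (w(h) = h + 4 = 4 + h)
l(L) = 1/(-2 + L) (l(L) = 1/(L - 2) = 1/(-2 + L))
-330901 - l(w(1)) = -330901 - 1/(-2 + (4 + 1)) = -330901 - 1/(-2 + 5) = -330901 - 1/3 = -330901 - 1*⅓ = -330901 - ⅓ = -992704/3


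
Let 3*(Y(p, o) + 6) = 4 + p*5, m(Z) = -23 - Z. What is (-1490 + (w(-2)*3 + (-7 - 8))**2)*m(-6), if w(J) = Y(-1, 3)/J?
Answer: 99263/4 ≈ 24816.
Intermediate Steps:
Y(p, o) = -14/3 + 5*p/3 (Y(p, o) = -6 + (4 + p*5)/3 = -6 + (4 + 5*p)/3 = -6 + (4/3 + 5*p/3) = -14/3 + 5*p/3)
w(J) = -19/(3*J) (w(J) = (-14/3 + (5/3)*(-1))/J = (-14/3 - 5/3)/J = -19/(3*J))
(-1490 + (w(-2)*3 + (-7 - 8))**2)*m(-6) = (-1490 + (-19/3/(-2)*3 + (-7 - 8))**2)*(-23 - 1*(-6)) = (-1490 + (-19/3*(-1/2)*3 - 15)**2)*(-23 + 6) = (-1490 + ((19/6)*3 - 15)**2)*(-17) = (-1490 + (19/2 - 15)**2)*(-17) = (-1490 + (-11/2)**2)*(-17) = (-1490 + 121/4)*(-17) = -5839/4*(-17) = 99263/4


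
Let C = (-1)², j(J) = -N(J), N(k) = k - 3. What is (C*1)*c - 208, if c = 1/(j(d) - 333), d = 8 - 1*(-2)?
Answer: -70721/340 ≈ -208.00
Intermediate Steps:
N(k) = -3 + k
d = 10 (d = 8 + 2 = 10)
j(J) = 3 - J (j(J) = -(-3 + J) = 3 - J)
C = 1
c = -1/340 (c = 1/((3 - 1*10) - 333) = 1/((3 - 10) - 333) = 1/(-7 - 333) = 1/(-340) = -1/340 ≈ -0.0029412)
(C*1)*c - 208 = (1*1)*(-1/340) - 208 = 1*(-1/340) - 208 = -1/340 - 208 = -70721/340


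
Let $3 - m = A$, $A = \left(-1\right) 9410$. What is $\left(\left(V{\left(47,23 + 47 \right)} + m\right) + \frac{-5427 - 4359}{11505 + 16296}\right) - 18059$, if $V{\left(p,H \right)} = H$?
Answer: $- \frac{79477054}{9267} \approx -8576.3$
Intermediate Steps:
$A = -9410$
$m = 9413$ ($m = 3 - -9410 = 3 + 9410 = 9413$)
$\left(\left(V{\left(47,23 + 47 \right)} + m\right) + \frac{-5427 - 4359}{11505 + 16296}\right) - 18059 = \left(\left(\left(23 + 47\right) + 9413\right) + \frac{-5427 - 4359}{11505 + 16296}\right) - 18059 = \left(\left(70 + 9413\right) - \frac{9786}{27801}\right) - 18059 = \left(9483 - \frac{3262}{9267}\right) - 18059 = \frac{87875699}{9267} - 18059 = - \frac{79477054}{9267}$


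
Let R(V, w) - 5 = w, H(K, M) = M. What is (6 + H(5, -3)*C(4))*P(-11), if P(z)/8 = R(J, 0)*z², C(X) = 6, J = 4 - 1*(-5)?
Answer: -58080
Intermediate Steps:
J = 9 (J = 4 + 5 = 9)
R(V, w) = 5 + w
P(z) = 40*z² (P(z) = 8*((5 + 0)*z²) = 8*(5*z²) = 40*z²)
(6 + H(5, -3)*C(4))*P(-11) = (6 - 3*6)*(40*(-11)²) = (6 - 18)*(40*121) = -12*4840 = -58080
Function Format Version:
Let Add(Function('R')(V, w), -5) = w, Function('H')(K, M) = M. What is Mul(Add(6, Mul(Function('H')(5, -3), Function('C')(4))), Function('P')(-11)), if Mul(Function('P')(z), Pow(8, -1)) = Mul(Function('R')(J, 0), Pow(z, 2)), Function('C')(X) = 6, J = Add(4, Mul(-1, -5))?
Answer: -58080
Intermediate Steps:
J = 9 (J = Add(4, 5) = 9)
Function('R')(V, w) = Add(5, w)
Function('P')(z) = Mul(40, Pow(z, 2)) (Function('P')(z) = Mul(8, Mul(Add(5, 0), Pow(z, 2))) = Mul(8, Mul(5, Pow(z, 2))) = Mul(40, Pow(z, 2)))
Mul(Add(6, Mul(Function('H')(5, -3), Function('C')(4))), Function('P')(-11)) = Mul(Add(6, Mul(-3, 6)), Mul(40, Pow(-11, 2))) = Mul(Add(6, -18), Mul(40, 121)) = Mul(-12, 4840) = -58080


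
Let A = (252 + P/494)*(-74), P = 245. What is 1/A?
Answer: -247/4615121 ≈ -5.3520e-5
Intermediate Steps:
A = -4615121/247 (A = (252 + 245/494)*(-74) = (124733/494)*(-74) = -4615121/247 ≈ -18685.)
1/A = 1/(-4615121/247) = -247/4615121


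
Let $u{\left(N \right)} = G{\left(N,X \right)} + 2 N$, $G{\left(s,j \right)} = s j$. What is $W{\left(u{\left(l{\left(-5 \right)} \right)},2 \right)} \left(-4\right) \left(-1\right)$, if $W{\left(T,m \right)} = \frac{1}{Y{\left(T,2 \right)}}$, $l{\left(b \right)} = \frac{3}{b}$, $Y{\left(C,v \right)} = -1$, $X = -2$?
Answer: $-4$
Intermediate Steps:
$G{\left(s,j \right)} = j s$
$u{\left(N \right)} = 0$ ($u{\left(N \right)} = - 2 N + 2 N = 0$)
$W{\left(T,m \right)} = -1$ ($W{\left(T,m \right)} = \frac{1}{-1} = -1$)
$W{\left(u{\left(l{\left(-5 \right)} \right)},2 \right)} \left(-4\right) \left(-1\right) = \left(-1\right) \left(-4\right) \left(-1\right) = 4 \left(-1\right) = -4$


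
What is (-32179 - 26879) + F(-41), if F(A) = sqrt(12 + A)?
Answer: -59058 + I*sqrt(29) ≈ -59058.0 + 5.3852*I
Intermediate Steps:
(-32179 - 26879) + F(-41) = (-32179 - 26879) + sqrt(12 - 41) = -59058 + sqrt(-29) = -59058 + I*sqrt(29)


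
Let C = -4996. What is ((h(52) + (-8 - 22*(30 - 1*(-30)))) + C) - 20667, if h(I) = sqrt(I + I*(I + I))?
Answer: -26991 + 2*sqrt(1365) ≈ -26917.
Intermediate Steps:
h(I) = sqrt(I + 2*I**2) (h(I) = sqrt(I + I*(2*I)) = sqrt(I + 2*I**2))
((h(52) + (-8 - 22*(30 - 1*(-30)))) + C) - 20667 = ((sqrt(52*(1 + 2*52)) + (-8 - 22*(30 - 1*(-30)))) - 4996) - 20667 = ((sqrt(52*(1 + 104)) + (-8 - 22*(30 + 30))) - 4996) - 20667 = ((sqrt(52*105) + (-8 - 22*60)) - 4996) - 20667 = ((sqrt(5460) + (-8 - 1320)) - 4996) - 20667 = ((2*sqrt(1365) - 1328) - 4996) - 20667 = ((-1328 + 2*sqrt(1365)) - 4996) - 20667 = (-6324 + 2*sqrt(1365)) - 20667 = -26991 + 2*sqrt(1365)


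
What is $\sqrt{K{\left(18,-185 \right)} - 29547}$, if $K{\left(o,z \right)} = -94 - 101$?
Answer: $i \sqrt{29742} \approx 172.46 i$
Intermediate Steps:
$K{\left(o,z \right)} = -195$ ($K{\left(o,z \right)} = -94 - 101 = -195$)
$\sqrt{K{\left(18,-185 \right)} - 29547} = \sqrt{-195 - 29547} = \sqrt{-29742} = i \sqrt{29742}$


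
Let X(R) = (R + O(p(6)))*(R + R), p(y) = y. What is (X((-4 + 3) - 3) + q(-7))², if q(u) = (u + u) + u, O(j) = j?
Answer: 1369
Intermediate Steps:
X(R) = 2*R*(6 + R) (X(R) = (R + 6)*(R + R) = (6 + R)*(2*R) = 2*R*(6 + R))
q(u) = 3*u (q(u) = 2*u + u = 3*u)
(X((-4 + 3) - 3) + q(-7))² = (2*((-4 + 3) - 3)*(6 + ((-4 + 3) - 3)) + 3*(-7))² = (2*(-1 - 3)*(6 + (-1 - 3)) - 21)² = (2*(-4)*(6 - 4) - 21)² = (2*(-4)*2 - 21)² = (-16 - 21)² = (-37)² = 1369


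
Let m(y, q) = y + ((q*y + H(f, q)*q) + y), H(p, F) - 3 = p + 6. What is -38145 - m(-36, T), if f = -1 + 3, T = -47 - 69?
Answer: -40973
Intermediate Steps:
T = -116
f = 2
H(p, F) = 9 + p (H(p, F) = 3 + (p + 6) = 3 + (6 + p) = 9 + p)
m(y, q) = 2*y + 11*q + q*y (m(y, q) = y + ((q*y + (9 + 2)*q) + y) = y + ((q*y + 11*q) + y) = y + ((11*q + q*y) + y) = y + (y + 11*q + q*y) = 2*y + 11*q + q*y)
-38145 - m(-36, T) = -38145 - (2*(-36) + 11*(-116) - 116*(-36)) = -38145 - (-72 - 1276 + 4176) = -38145 - 1*2828 = -38145 - 2828 = -40973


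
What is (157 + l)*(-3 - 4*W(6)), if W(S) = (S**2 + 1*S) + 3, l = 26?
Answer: -33489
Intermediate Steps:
W(S) = 3 + S + S**2 (W(S) = (S**2 + S) + 3 = (S + S**2) + 3 = 3 + S + S**2)
(157 + l)*(-3 - 4*W(6)) = (157 + 26)*(-3 - 4*(3 + 6 + 6**2)) = 183*(-3 - 4*(3 + 6 + 36)) = 183*(-3 - 4*45) = 183*(-3 - 180) = 183*(-183) = -33489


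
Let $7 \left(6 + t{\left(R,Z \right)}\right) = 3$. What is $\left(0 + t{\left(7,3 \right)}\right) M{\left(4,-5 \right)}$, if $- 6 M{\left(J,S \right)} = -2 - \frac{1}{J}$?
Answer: $- \frac{117}{56} \approx -2.0893$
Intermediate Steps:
$t{\left(R,Z \right)} = - \frac{39}{7}$ ($t{\left(R,Z \right)} = -6 + \frac{1}{7} \cdot 3 = -6 + \frac{3}{7} = - \frac{39}{7}$)
$M{\left(J,S \right)} = \frac{1}{3} + \frac{1}{6 J}$ ($M{\left(J,S \right)} = - \frac{-2 - \frac{1}{J}}{6} = \frac{1}{3} + \frac{1}{6 J}$)
$\left(0 + t{\left(7,3 \right)}\right) M{\left(4,-5 \right)} = \left(0 - \frac{39}{7}\right) \frac{1 + 2 \cdot 4}{6 \cdot 4} = - \frac{39 \cdot \frac{1}{6} \cdot \frac{1}{4} \left(1 + 8\right)}{7} = - \frac{39 \cdot \frac{1}{6} \cdot \frac{1}{4} \cdot 9}{7} = \left(- \frac{39}{7}\right) \frac{3}{8} = - \frac{117}{56}$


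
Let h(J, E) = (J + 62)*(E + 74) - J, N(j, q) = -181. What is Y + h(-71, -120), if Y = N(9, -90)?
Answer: 304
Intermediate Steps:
Y = -181
h(J, E) = -J + (62 + J)*(74 + E) (h(J, E) = (62 + J)*(74 + E) - J = -J + (62 + J)*(74 + E))
Y + h(-71, -120) = -181 + (4588 + 62*(-120) + 73*(-71) - 120*(-71)) = -181 + (4588 - 7440 - 5183 + 8520) = -181 + 485 = 304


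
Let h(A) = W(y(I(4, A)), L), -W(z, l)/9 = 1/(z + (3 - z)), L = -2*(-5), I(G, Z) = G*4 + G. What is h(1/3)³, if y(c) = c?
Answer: -27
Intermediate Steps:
I(G, Z) = 5*G (I(G, Z) = 4*G + G = 5*G)
L = 10
W(z, l) = -3 (W(z, l) = -9/(z + (3 - z)) = -9/3 = -9*⅓ = -3)
h(A) = -3
h(1/3)³ = (-3)³ = -27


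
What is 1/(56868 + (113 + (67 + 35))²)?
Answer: 1/103093 ≈ 9.7000e-6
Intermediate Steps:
1/(56868 + (113 + (67 + 35))²) = 1/(56868 + (113 + 102)²) = 1/(56868 + 215²) = 1/(56868 + 46225) = 1/103093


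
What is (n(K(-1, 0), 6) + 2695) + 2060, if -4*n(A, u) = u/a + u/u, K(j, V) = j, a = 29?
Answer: 551545/116 ≈ 4754.7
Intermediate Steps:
n(A, u) = -1/4 - u/116 (n(A, u) = -(u/29 + u/u)/4 = -(u*(1/29) + 1)/4 = -(u/29 + 1)/4 = -(1 + u/29)/4 = -1/4 - u/116)
(n(K(-1, 0), 6) + 2695) + 2060 = ((-1/4 - 1/116*6) + 2695) + 2060 = ((-1/4 - 3/58) + 2695) + 2060 = (-35/116 + 2695) + 2060 = 312585/116 + 2060 = 551545/116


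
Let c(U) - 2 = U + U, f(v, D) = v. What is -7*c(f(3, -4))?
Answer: -56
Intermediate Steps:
c(U) = 2 + 2*U (c(U) = 2 + (U + U) = 2 + 2*U)
-7*c(f(3, -4)) = -7*(2 + 2*3) = -7*(2 + 6) = -7*8 = -56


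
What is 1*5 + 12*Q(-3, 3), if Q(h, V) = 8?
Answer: 101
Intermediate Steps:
1*5 + 12*Q(-3, 3) = 1*5 + 12*8 = 5 + 96 = 101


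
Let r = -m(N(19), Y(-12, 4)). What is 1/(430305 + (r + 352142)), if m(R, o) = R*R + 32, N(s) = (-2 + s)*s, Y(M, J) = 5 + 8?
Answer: 1/678086 ≈ 1.4747e-6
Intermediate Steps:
Y(M, J) = 13
N(s) = s*(-2 + s)
m(R, o) = 32 + R**2 (m(R, o) = R**2 + 32 = 32 + R**2)
r = -104361 (r = -(32 + (19*(-2 + 19))**2) = -(32 + (19*17)**2) = -(32 + 323**2) = -(32 + 104329) = -1*104361 = -104361)
1/(430305 + (r + 352142)) = 1/(430305 + (-104361 + 352142)) = 1/(430305 + 247781) = 1/678086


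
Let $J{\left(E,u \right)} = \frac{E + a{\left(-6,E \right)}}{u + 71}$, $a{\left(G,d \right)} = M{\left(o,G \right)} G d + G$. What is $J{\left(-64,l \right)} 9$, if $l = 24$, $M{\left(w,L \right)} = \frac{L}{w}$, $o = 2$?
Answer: $- \frac{10998}{95} \approx -115.77$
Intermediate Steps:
$a{\left(G,d \right)} = G + \frac{d G^{2}}{2}$ ($a{\left(G,d \right)} = \frac{G}{2} G d + G = \frac{G^{2}}{2} d + G = \frac{d G^{2}}{2} + G = G + \frac{d G^{2}}{2}$)
$J{\left(E,u \right)} = \frac{-6 + 19 E}{71 + u}$ ($J{\left(E,u \right)} = \frac{E + \frac{1}{2} \left(-6\right) \left(2 - 6 E\right)}{u + 71} = \frac{E + \left(-6 + 18 E\right)}{71 + u} = \frac{-6 + 19 E}{71 + u}$)
$J{\left(-64,l \right)} 9 = \frac{-6 + 19 \left(-64\right)}{71 + 24} \cdot 9 = \frac{-6 - 1216}{95} \cdot 9 = \frac{1}{95} \left(-1222\right) 9 = \left(- \frac{1222}{95}\right) 9 = - \frac{10998}{95}$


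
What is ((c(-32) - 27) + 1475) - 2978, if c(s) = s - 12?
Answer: -1574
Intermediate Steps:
c(s) = -12 + s
((c(-32) - 27) + 1475) - 2978 = (((-12 - 32) - 27) + 1475) - 2978 = ((-44 - 27) + 1475) - 2978 = (-71 + 1475) - 2978 = 1404 - 2978 = -1574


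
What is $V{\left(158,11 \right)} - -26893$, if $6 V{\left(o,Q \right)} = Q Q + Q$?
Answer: $26915$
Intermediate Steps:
$V{\left(o,Q \right)} = \frac{Q}{6} + \frac{Q^{2}}{6}$ ($V{\left(o,Q \right)} = \frac{Q Q + Q}{6} = \frac{Q^{2} + Q}{6} = \frac{Q + Q^{2}}{6} = \frac{Q}{6} + \frac{Q^{2}}{6}$)
$V{\left(158,11 \right)} - -26893 = \frac{1}{6} \cdot 11 \left(1 + 11\right) - -26893 = \frac{1}{6} \cdot 11 \cdot 12 + 26893 = 22 + 26893 = 26915$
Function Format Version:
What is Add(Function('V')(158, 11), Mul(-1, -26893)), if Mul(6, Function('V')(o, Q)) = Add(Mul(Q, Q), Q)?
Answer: 26915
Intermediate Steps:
Function('V')(o, Q) = Add(Mul(Rational(1, 6), Q), Mul(Rational(1, 6), Pow(Q, 2))) (Function('V')(o, Q) = Mul(Rational(1, 6), Add(Mul(Q, Q), Q)) = Mul(Rational(1, 6), Add(Pow(Q, 2), Q)) = Mul(Rational(1, 6), Add(Q, Pow(Q, 2))) = Add(Mul(Rational(1, 6), Q), Mul(Rational(1, 6), Pow(Q, 2))))
Add(Function('V')(158, 11), Mul(-1, -26893)) = Add(Mul(Rational(1, 6), 11, Add(1, 11)), Mul(-1, -26893)) = Add(Mul(Rational(1, 6), 11, 12), 26893) = Add(22, 26893) = 26915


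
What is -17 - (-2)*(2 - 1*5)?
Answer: -23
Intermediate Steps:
-17 - (-2)*(2 - 1*5) = -17 - (-2)*(2 - 5) = -17 - (-2)*(-3) = -17 - 1*6 = -17 - 6 = -23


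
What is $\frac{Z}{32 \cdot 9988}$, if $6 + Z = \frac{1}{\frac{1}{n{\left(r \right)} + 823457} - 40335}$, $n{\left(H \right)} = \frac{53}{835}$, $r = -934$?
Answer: $- \frac{83201766132059}{4432084300369520960} \approx -1.8773 \cdot 10^{-5}$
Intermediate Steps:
$n{\left(H \right)} = \frac{53}{835}$ ($n{\left(H \right)} = 53 \cdot \frac{1}{835} = \frac{53}{835}$)
$Z = - \frac{166403532264118}{27733807446245}$ ($Z = -6 + \frac{1}{\frac{1}{\frac{53}{835} + 823457} - 40335} = -6 + \frac{1}{\frac{1}{\frac{687586648}{835}} - 40335} = -6 + \frac{1}{\frac{835}{687586648} - 40335} = -6 + \frac{1}{- \frac{27733807446245}{687586648}} = -6 - \frac{687586648}{27733807446245} = - \frac{166403532264118}{27733807446245} \approx -6.0$)
$\frac{Z}{32 \cdot 9988} = - \frac{166403532264118}{27733807446245 \cdot 32 \cdot 9988} = - \frac{166403532264118}{27733807446245 \cdot 319616} = \left(- \frac{166403532264118}{27733807446245}\right) \frac{1}{319616} = - \frac{83201766132059}{4432084300369520960}$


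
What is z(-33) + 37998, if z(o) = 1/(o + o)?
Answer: 2507867/66 ≈ 37998.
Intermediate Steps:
z(o) = 1/(2*o)
z(-33) + 37998 = (½)/(-33) + 37998 = (½)*(-1/33) + 37998 = -1/66 + 37998 = 2507867/66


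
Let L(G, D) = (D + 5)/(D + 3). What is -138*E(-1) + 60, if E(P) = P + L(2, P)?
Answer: -78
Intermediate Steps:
L(G, D) = (5 + D)/(3 + D)
E(P) = P + (5 + P)/(3 + P)
-138*E(-1) + 60 = -138*(5 - 1 - (3 - 1))/(3 - 1) + 60 = -138*(5 - 1 - 1*2)/2 + 60 = -69*(5 - 1 - 2) + 60 = -69*2 + 60 = -138*1 + 60 = -138 + 60 = -78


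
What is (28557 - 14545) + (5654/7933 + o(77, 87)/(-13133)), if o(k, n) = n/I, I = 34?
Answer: 49636657417529/3542259026 ≈ 14013.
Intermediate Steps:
o(k, n) = n/34
(28557 - 14545) + (5654/7933 + o(77, 87)/(-13133)) = (28557 - 14545) + (5654/7933 + ((1/34)*87)/(-13133)) = 14012 + (5654*(1/7933) + (87/34)*(-1/13133)) = 14012 + (5654/7933 - 87/446522) = 14012 + 2523945217/3542259026 = 49636657417529/3542259026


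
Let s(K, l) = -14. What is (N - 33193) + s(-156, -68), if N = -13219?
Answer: -46426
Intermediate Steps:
(N - 33193) + s(-156, -68) = (-13219 - 33193) - 14 = -46412 - 14 = -46426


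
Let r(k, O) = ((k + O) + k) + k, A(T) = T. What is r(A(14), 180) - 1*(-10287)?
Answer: 10509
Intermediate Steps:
r(k, O) = O + 3*k (r(k, O) = ((O + k) + k) + k = (O + 2*k) + k = O + 3*k)
r(A(14), 180) - 1*(-10287) = (180 + 3*14) - 1*(-10287) = (180 + 42) + 10287 = 222 + 10287 = 10509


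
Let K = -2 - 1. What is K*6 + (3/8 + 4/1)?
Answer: -109/8 ≈ -13.625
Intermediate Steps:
K = -3
K*6 + (3/8 + 4/1) = -3*6 + (3/8 + 4/1) = -18 + (3*(⅛) + 4*1) = -18 + (3/8 + 4) = -18 + 35/8 = -109/8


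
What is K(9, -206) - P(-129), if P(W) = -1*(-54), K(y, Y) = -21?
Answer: -75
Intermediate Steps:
P(W) = 54
K(9, -206) - P(-129) = -21 - 1*54 = -21 - 54 = -75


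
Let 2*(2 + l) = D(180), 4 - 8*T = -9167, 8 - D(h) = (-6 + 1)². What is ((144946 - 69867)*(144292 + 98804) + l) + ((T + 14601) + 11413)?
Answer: 146011453871/8 ≈ 1.8251e+10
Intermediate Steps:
D(h) = -17 (D(h) = 8 - (-6 + 1)² = 8 - 1*(-5)² = 8 - 1*25 = 8 - 25 = -17)
T = 9171/8 (T = ½ - ⅛*(-9167) = ½ + 9167/8 = 9171/8 ≈ 1146.4)
l = -21/2 (l = -2 + (½)*(-17) = -2 - 17/2 = -21/2 ≈ -10.500)
((144946 - 69867)*(144292 + 98804) + l) + ((T + 14601) + 11413) = ((144946 - 69867)*(144292 + 98804) - 21/2) + ((9171/8 + 14601) + 11413) = (75079*243096 - 21/2) + (125979/8 + 11413) = (18251404584 - 21/2) + 217283/8 = 36502809147/2 + 217283/8 = 146011453871/8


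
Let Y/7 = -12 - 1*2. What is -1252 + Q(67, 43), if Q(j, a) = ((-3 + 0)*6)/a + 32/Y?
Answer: -2639534/2107 ≈ -1252.7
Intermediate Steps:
Y = -98 (Y = 7*(-12 - 1*2) = 7*(-12 - 2) = 7*(-14) = -98)
Q(j, a) = -16/49 - 18/a (Q(j, a) = ((-3 + 0)*6)/a + 32/(-98) = (-3*6)/a + 32*(-1/98) = -18/a - 16/49 = -16/49 - 18/a)
-1252 + Q(67, 43) = -1252 + (-16/49 - 18/43) = -1252 - 1570/2107 = -2639534/2107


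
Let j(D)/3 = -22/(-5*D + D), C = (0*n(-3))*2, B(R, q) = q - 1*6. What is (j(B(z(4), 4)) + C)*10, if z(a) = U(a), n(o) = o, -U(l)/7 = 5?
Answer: -165/2 ≈ -82.500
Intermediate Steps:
U(l) = -35 (U(l) = -7*5 = -35)
z(a) = -35
B(R, q) = -6 + q (B(R, q) = q - 6 = -6 + q)
C = 0 (C = (0*(-3))*2 = 0*2 = 0)
j(D) = 33/(2*D) (j(D) = 3*(-22/(-5*D + D)) = 3*(-22*(-1/(4*D))) = 3*(-(-11)/(2*D)) = 3*(11/(2*D)) = 33/(2*D))
(j(B(z(4), 4)) + C)*10 = (33/(2*(-6 + 4)) + 0)*10 = ((33/2)/(-2) + 0)*10 = ((33/2)*(-½) + 0)*10 = (-33/4 + 0)*10 = -33/4*10 = -165/2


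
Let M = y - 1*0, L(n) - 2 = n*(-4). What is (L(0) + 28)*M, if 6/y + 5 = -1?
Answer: -30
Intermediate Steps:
y = -1 (y = 6/(-5 - 1) = 6/(-6) = 6*(-⅙) = -1)
L(n) = 2 - 4*n (L(n) = 2 + n*(-4) = 2 - 4*n)
M = -1 (M = -1 - 1*0 = -1 + 0 = -1)
(L(0) + 28)*M = ((2 - 4*0) + 28)*(-1) = ((2 + 0) + 28)*(-1) = (2 + 28)*(-1) = 30*(-1) = -30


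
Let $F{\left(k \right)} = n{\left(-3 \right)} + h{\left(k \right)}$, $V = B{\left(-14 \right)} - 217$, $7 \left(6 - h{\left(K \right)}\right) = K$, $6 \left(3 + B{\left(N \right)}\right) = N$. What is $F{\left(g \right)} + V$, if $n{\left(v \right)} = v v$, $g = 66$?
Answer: $- \frac{4552}{21} \approx -216.76$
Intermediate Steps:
$B{\left(N \right)} = -3 + \frac{N}{6}$
$h{\left(K \right)} = 6 - \frac{K}{7}$
$n{\left(v \right)} = v^{2}$
$V = - \frac{667}{3}$ ($V = \left(-3 + \frac{1}{6} \left(-14\right)\right) - 217 = \left(-3 - \frac{7}{3}\right) - 217 = - \frac{16}{3} - 217 = - \frac{667}{3} \approx -222.33$)
$F{\left(k \right)} = 15 - \frac{k}{7}$ ($F{\left(k \right)} = \left(-3\right)^{2} - \left(-6 + \frac{k}{7}\right) = 9 - \left(-6 + \frac{k}{7}\right) = 15 - \frac{k}{7}$)
$F{\left(g \right)} + V = \left(15 - \frac{66}{7}\right) - \frac{667}{3} = \frac{39}{7} - \frac{667}{3} = - \frac{4552}{21}$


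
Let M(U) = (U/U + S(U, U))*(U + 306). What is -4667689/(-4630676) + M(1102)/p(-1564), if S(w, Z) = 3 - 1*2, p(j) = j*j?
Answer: 714415960985/707942377556 ≈ 1.0091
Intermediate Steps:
p(j) = j²
S(w, Z) = 1 (S(w, Z) = 3 - 2 = 1)
M(U) = 612 + 2*U (M(U) = (U/U + 1)*(U + 306) = (1 + 1)*(306 + U) = 2*(306 + U) = 612 + 2*U)
-4667689/(-4630676) + M(1102)/p(-1564) = -4667689/(-4630676) + (612 + 2*1102)/((-1564)²) = -4667689*(-1/4630676) + (612 + 2204)/2446096 = 4667689/4630676 + 2816*(1/2446096) = 4667689/4630676 + 176/152881 = 714415960985/707942377556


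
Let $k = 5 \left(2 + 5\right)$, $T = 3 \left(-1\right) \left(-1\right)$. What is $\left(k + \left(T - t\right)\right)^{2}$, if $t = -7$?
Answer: $2025$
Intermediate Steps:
$T = 3$ ($T = \left(-3\right) \left(-1\right) = 3$)
$k = 35$ ($k = 5 \cdot 7 = 35$)
$\left(k + \left(T - t\right)\right)^{2} = \left(35 + \left(3 - -7\right)\right)^{2} = \left(35 + \left(3 + 7\right)\right)^{2} = \left(35 + 10\right)^{2} = 45^{2} = 2025$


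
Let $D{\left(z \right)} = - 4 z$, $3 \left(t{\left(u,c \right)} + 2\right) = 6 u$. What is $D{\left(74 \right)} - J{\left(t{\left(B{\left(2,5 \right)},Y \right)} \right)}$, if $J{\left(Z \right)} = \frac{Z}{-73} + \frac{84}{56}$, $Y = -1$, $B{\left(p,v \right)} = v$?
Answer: $- \frac{43419}{146} \approx -297.39$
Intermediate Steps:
$t{\left(u,c \right)} = -2 + 2 u$ ($t{\left(u,c \right)} = -2 + \frac{6 u}{3} = -2 + 2 u$)
$J{\left(Z \right)} = \frac{3}{2} - \frac{Z}{73}$ ($J{\left(Z \right)} = Z \left(- \frac{1}{73}\right) + 84 \cdot \frac{1}{56} = - \frac{Z}{73} + \frac{3}{2} = \frac{3}{2} - \frac{Z}{73}$)
$D{\left(74 \right)} - J{\left(t{\left(B{\left(2,5 \right)},Y \right)} \right)} = \left(-4\right) 74 - \left(\frac{3}{2} - \frac{-2 + 2 \cdot 5}{73}\right) = -296 - \left(\frac{3}{2} - \frac{-2 + 10}{73}\right) = -296 - \left(\frac{3}{2} - \frac{8}{73}\right) = -296 - \frac{203}{146} = - \frac{43419}{146}$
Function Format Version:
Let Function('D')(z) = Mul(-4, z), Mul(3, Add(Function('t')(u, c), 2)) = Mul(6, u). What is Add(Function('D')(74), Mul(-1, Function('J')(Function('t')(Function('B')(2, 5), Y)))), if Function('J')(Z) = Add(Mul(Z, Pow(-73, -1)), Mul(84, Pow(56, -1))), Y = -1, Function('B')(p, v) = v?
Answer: Rational(-43419, 146) ≈ -297.39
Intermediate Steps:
Function('t')(u, c) = Add(-2, Mul(2, u)) (Function('t')(u, c) = Add(-2, Mul(Rational(1, 3), Mul(6, u))) = Add(-2, Mul(2, u)))
Function('J')(Z) = Add(Rational(3, 2), Mul(Rational(-1, 73), Z)) (Function('J')(Z) = Add(Mul(Z, Rational(-1, 73)), Mul(84, Rational(1, 56))) = Add(Mul(Rational(-1, 73), Z), Rational(3, 2)) = Add(Rational(3, 2), Mul(Rational(-1, 73), Z)))
Add(Function('D')(74), Mul(-1, Function('J')(Function('t')(Function('B')(2, 5), Y)))) = Add(Mul(-4, 74), Mul(-1, Add(Rational(3, 2), Mul(Rational(-1, 73), Add(-2, Mul(2, 5)))))) = Add(-296, Mul(-1, Add(Rational(3, 2), Mul(Rational(-1, 73), Add(-2, 10))))) = Add(-296, Mul(-1, Add(Rational(3, 2), Mul(Rational(-1, 73), 8)))) = Add(-296, Mul(-1, Add(Rational(3, 2), Rational(-8, 73)))) = Add(-296, Mul(-1, Rational(203, 146))) = Add(-296, Rational(-203, 146)) = Rational(-43419, 146)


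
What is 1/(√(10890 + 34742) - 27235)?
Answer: -27235/741699593 - 8*√713/741699593 ≈ -3.7008e-5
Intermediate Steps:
1/(√(10890 + 34742) - 27235) = 1/(√45632 - 27235) = 1/(8*√713 - 27235) = 1/(-27235 + 8*√713)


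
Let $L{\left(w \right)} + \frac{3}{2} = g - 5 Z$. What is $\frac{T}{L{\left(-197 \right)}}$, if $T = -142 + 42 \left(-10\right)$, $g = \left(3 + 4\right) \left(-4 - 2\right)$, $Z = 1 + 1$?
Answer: $\frac{1124}{107} \approx 10.505$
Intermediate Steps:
$Z = 2$
$g = -42$ ($g = 7 \left(-6\right) = -42$)
$L{\left(w \right)} = - \frac{107}{2}$ ($L{\left(w \right)} = - \frac{3}{2} - 52 = - \frac{107}{2}$)
$T = -562$ ($T = -142 - 420 = -562$)
$\frac{T}{L{\left(-197 \right)}} = - \frac{562}{- \frac{107}{2}} = \left(-562\right) \left(- \frac{2}{107}\right) = \frac{1124}{107}$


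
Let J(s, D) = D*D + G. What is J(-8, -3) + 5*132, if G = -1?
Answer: 668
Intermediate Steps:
J(s, D) = -1 + D² (J(s, D) = D*D - 1 = D² - 1 = -1 + D²)
J(-8, -3) + 5*132 = (-1 + (-3)²) + 5*132 = (-1 + 9) + 660 = 8 + 660 = 668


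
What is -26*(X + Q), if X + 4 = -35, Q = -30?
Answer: 1794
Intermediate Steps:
X = -39 (X = -4 - 35 = -39)
-26*(X + Q) = -26*(-39 - 30) = -26*(-69) = 1794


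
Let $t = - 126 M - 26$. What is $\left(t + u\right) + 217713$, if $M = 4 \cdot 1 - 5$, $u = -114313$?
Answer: $103500$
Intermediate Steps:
$M = -1$ ($M = 4 - 5 = -1$)
$t = 100$ ($t = \left(-126\right) \left(-1\right) - 26 = 126 - 26 = 100$)
$\left(t + u\right) + 217713 = \left(100 - 114313\right) + 217713 = -114213 + 217713 = 103500$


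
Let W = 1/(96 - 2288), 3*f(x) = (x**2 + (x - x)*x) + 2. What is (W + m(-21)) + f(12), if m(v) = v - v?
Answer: 320029/6576 ≈ 48.666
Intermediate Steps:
f(x) = 2/3 + x**2/3 (f(x) = ((x**2 + (x - x)*x) + 2)/3 = ((x**2 + 0*x) + 2)/3 = ((x**2 + 0) + 2)/3 = (x**2 + 2)/3 = (2 + x**2)/3 = 2/3 + x**2/3)
W = -1/2192 (W = 1/(-2192) = -1/2192 ≈ -0.00045620)
m(v) = 0
(W + m(-21)) + f(12) = (-1/2192 + 0) + (2/3 + (1/3)*12**2) = -1/2192 + (2/3 + (1/3)*144) = -1/2192 + (2/3 + 48) = -1/2192 + 146/3 = 320029/6576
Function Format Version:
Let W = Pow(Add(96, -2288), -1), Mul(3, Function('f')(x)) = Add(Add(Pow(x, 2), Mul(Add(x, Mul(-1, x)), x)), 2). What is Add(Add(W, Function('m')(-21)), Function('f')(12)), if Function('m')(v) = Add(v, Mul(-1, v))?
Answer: Rational(320029, 6576) ≈ 48.666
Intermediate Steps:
Function('f')(x) = Add(Rational(2, 3), Mul(Rational(1, 3), Pow(x, 2))) (Function('f')(x) = Mul(Rational(1, 3), Add(Add(Pow(x, 2), Mul(Add(x, Mul(-1, x)), x)), 2)) = Mul(Rational(1, 3), Add(Add(Pow(x, 2), Mul(0, x)), 2)) = Mul(Rational(1, 3), Add(Add(Pow(x, 2), 0), 2)) = Mul(Rational(1, 3), Add(Pow(x, 2), 2)) = Mul(Rational(1, 3), Add(2, Pow(x, 2))) = Add(Rational(2, 3), Mul(Rational(1, 3), Pow(x, 2))))
W = Rational(-1, 2192) (W = Pow(-2192, -1) = Rational(-1, 2192) ≈ -0.00045620)
Function('m')(v) = 0
Add(Add(W, Function('m')(-21)), Function('f')(12)) = Add(Add(Rational(-1, 2192), 0), Add(Rational(2, 3), Mul(Rational(1, 3), Pow(12, 2)))) = Add(Rational(-1, 2192), Add(Rational(2, 3), Mul(Rational(1, 3), 144))) = Add(Rational(-1, 2192), Add(Rational(2, 3), 48)) = Add(Rational(-1, 2192), Rational(146, 3)) = Rational(320029, 6576)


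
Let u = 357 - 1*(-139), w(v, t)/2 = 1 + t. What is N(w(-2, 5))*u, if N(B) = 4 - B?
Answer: -3968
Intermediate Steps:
w(v, t) = 2 + 2*t (w(v, t) = 2*(1 + t) = 2 + 2*t)
u = 496 (u = 357 + 139 = 496)
N(w(-2, 5))*u = (4 - (2 + 2*5))*496 = (4 - (2 + 10))*496 = (4 - 1*12)*496 = (4 - 12)*496 = -8*496 = -3968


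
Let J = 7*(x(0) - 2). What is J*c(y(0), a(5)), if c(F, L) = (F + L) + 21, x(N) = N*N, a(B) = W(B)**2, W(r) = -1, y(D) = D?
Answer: -308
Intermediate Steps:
a(B) = 1 (a(B) = (-1)**2 = 1)
x(N) = N**2
c(F, L) = 21 + F + L
J = -14 (J = 7*(0**2 - 2) = 7*(0 - 2) = 7*(-2) = -14)
J*c(y(0), a(5)) = -14*(21 + 0 + 1) = -14*22 = -308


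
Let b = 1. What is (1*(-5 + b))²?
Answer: 16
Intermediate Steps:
(1*(-5 + b))² = (1*(-5 + 1))² = (1*(-4))² = (-4)² = 16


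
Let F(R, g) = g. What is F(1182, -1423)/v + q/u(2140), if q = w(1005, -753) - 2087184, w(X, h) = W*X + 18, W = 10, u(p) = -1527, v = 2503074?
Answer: 1733057627221/1274064666 ≈ 1360.3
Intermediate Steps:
w(X, h) = 18 + 10*X (w(X, h) = 10*X + 18 = 18 + 10*X)
q = -2077116 (q = (18 + 10*1005) - 2087184 = (18 + 10050) - 2087184 = 10068 - 2087184 = -2077116)
F(1182, -1423)/v + q/u(2140) = -1423/2503074 - 2077116/(-1527) = -1423*1/2503074 - 2077116*(-1/1527) = -1423/2503074 + 692372/509 = 1733057627221/1274064666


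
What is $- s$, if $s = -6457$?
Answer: $6457$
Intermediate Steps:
$- s = \left(-1\right) \left(-6457\right) = 6457$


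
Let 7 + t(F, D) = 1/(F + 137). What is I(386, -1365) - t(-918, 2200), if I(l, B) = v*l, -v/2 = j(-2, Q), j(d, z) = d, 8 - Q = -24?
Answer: 1211332/781 ≈ 1551.0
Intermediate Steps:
Q = 32 (Q = 8 - 1*(-24) = 8 + 24 = 32)
v = 4 (v = -2*(-2) = 4)
t(F, D) = -7 + 1/(137 + F) (t(F, D) = -7 + 1/(F + 137) = -7 + 1/(137 + F))
I(l, B) = 4*l
I(386, -1365) - t(-918, 2200) = 4*386 - (-958 - 7*(-918))/(137 - 918) = 1544 - (-958 + 6426)/(-781) = 1544 - (-1)*5468/781 = 1544 - 1*(-5468/781) = 1544 + 5468/781 = 1211332/781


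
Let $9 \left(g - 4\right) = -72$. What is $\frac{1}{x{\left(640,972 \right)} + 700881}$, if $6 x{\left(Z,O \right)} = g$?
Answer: $\frac{3}{2102641} \approx 1.4268 \cdot 10^{-6}$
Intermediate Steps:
$g = -4$ ($g = 4 + \frac{1}{9} \left(-72\right) = 4 - 8 = -4$)
$x{\left(Z,O \right)} = - \frac{2}{3}$ ($x{\left(Z,O \right)} = \frac{1}{6} \left(-4\right) = - \frac{2}{3}$)
$\frac{1}{x{\left(640,972 \right)} + 700881} = \frac{1}{- \frac{2}{3} + 700881} = \frac{1}{\frac{2102641}{3}} = \frac{3}{2102641}$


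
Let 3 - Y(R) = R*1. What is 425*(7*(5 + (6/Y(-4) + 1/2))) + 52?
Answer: 37929/2 ≈ 18965.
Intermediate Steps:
Y(R) = 3 - R
425*(7*(5 + (6/Y(-4) + 1/2))) + 52 = 425*(7*(5 + (6/(3 - 1*(-4)) + 1/2))) + 52 = 425*(7*(5 + (6/(3 + 4) + 1*(½)))) + 52 = 425*(7*(5 + (6/7 + ½))) + 52 = 425*(7*(5 + 19/14)) + 52 = 425*(7*(89/14)) + 52 = 425*(89/2) + 52 = 37825/2 + 52 = 37929/2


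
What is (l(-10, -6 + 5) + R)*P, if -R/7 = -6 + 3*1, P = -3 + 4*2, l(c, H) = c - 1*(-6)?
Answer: 85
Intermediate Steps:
l(c, H) = 6 + c (l(c, H) = c + 6 = 6 + c)
P = 5 (P = -3 + 8 = 5)
R = 21 (R = -7*(-6 + 3*1) = -7*(-6 + 3) = -7*(-3) = 21)
(l(-10, -6 + 5) + R)*P = ((6 - 10) + 21)*5 = (-4 + 21)*5 = 17*5 = 85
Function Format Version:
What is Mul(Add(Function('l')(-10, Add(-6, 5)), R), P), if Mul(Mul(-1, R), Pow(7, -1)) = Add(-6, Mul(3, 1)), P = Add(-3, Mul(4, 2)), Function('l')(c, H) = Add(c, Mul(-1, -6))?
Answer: 85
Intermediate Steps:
Function('l')(c, H) = Add(6, c) (Function('l')(c, H) = Add(c, 6) = Add(6, c))
P = 5 (P = Add(-3, 8) = 5)
R = 21 (R = Mul(-7, Add(-6, Mul(3, 1))) = Mul(-7, Add(-6, 3)) = Mul(-7, -3) = 21)
Mul(Add(Function('l')(-10, Add(-6, 5)), R), P) = Mul(Add(Add(6, -10), 21), 5) = Mul(Add(-4, 21), 5) = Mul(17, 5) = 85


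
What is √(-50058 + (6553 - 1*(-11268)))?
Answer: I*√32237 ≈ 179.55*I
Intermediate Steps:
√(-50058 + (6553 - 1*(-11268))) = √(-50058 + (6553 + 11268)) = √(-50058 + 17821) = √(-32237) = I*√32237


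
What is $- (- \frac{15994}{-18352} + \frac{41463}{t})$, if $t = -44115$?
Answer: $\frac{542683}{7937240} \approx 0.068372$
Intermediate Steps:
$- (- \frac{15994}{-18352} + \frac{41463}{t}) = - (- \frac{15994}{-18352} + \frac{41463}{-44115}) = - (\left(-15994\right) \left(- \frac{1}{18352}\right) + 41463 \left(- \frac{1}{44115}\right)) = - (\frac{7997}{9176} - \frac{813}{865}) = \left(-1\right) \left(- \frac{542683}{7937240}\right) = \frac{542683}{7937240}$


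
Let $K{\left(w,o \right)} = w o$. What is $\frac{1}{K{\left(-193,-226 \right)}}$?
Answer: $\frac{1}{43618} \approx 2.2926 \cdot 10^{-5}$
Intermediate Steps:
$K{\left(w,o \right)} = o w$
$\frac{1}{K{\left(-193,-226 \right)}} = \frac{1}{\left(-226\right) \left(-193\right)} = \frac{1}{43618}$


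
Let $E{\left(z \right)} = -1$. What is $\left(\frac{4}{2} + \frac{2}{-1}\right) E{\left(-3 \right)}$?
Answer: $0$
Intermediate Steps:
$\left(\frac{4}{2} + \frac{2}{-1}\right) E{\left(-3 \right)} = \left(\frac{4}{2} + \frac{2}{-1}\right) \left(-1\right) = \left(4 \cdot \frac{1}{2} + 2 \left(-1\right)\right) \left(-1\right) = \left(2 - 2\right) \left(-1\right) = 0 \left(-1\right) = 0$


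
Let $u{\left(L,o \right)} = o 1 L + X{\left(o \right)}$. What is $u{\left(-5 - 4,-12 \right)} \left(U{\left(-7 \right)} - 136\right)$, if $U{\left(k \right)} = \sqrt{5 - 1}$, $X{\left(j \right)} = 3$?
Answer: $-14874$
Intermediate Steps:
$U{\left(k \right)} = 2$ ($U{\left(k \right)} = \sqrt{4} = 2$)
$u{\left(L,o \right)} = 3 + L o$ ($u{\left(L,o \right)} = o 1 L + 3 = o L + 3 = L o + 3 = 3 + L o$)
$u{\left(-5 - 4,-12 \right)} \left(U{\left(-7 \right)} - 136\right) = \left(3 + \left(-5 - 4\right) \left(-12\right)\right) \left(2 - 136\right) = \left(3 - -108\right) \left(-134\right) = \left(3 + 108\right) \left(-134\right) = 111 \left(-134\right) = -14874$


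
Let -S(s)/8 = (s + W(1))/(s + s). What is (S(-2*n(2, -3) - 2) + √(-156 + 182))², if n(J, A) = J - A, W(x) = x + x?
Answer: 334/9 - 20*√26/3 ≈ 3.1176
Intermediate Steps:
W(x) = 2*x
S(s) = -4*(2 + s)/s (S(s) = -8*(s + 2*1)/(s + s) = -8*(s + 2)/(2*s) = -8*(2 + s)*1/(2*s) = -4*(2 + s)/s)
(S(-2*n(2, -3) - 2) + √(-156 + 182))² = ((-4 - 8/(-2*(2 - 1*(-3)) - 2)) + √(-156 + 182))² = ((-4 - 8/(-2*(2 + 3) - 2)) + √26)² = ((-4 - 8/(-2*5 - 2)) + √26)² = ((-4 - 8/(-10 - 2)) + √26)² = ((-4 - 8/(-12)) + √26)² = ((-4 - 8*(-1/12)) + √26)² = ((-4 + ⅔) + √26)² = (-10/3 + √26)²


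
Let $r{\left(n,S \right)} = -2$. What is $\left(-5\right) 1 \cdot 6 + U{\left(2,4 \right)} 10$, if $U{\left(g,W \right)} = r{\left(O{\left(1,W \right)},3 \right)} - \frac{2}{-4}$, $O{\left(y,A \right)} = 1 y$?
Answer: $-45$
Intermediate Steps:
$O{\left(y,A \right)} = y$
$U{\left(g,W \right)} = - \frac{3}{2}$ ($U{\left(g,W \right)} = -2 - \frac{2}{-4} = -2 - - \frac{1}{2} = -2 + \frac{1}{2} = - \frac{3}{2}$)
$\left(-5\right) 1 \cdot 6 + U{\left(2,4 \right)} 10 = \left(-5\right) 1 \cdot 6 - 15 = \left(-5\right) 6 - 15 = -30 - 15 = -45$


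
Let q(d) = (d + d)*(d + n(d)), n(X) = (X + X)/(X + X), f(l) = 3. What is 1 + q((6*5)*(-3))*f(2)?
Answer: 48061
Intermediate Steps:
n(X) = 1 (n(X) = (2*X)/((2*X)) = (2*X)*(1/(2*X)) = 1)
q(d) = 2*d*(1 + d) (q(d) = (d + d)*(d + 1) = (2*d)*(1 + d) = 2*d*(1 + d))
1 + q((6*5)*(-3))*f(2) = 1 + (2*((6*5)*(-3))*(1 + (6*5)*(-3)))*3 = 1 + (2*(30*(-3))*(1 + 30*(-3)))*3 = 1 + (2*(-90)*(1 - 90))*3 = 1 + (2*(-90)*(-89))*3 = 1 + 16020*3 = 1 + 48060 = 48061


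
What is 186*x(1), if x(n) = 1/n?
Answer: 186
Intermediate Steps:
186*x(1) = 186/1 = 186*1 = 186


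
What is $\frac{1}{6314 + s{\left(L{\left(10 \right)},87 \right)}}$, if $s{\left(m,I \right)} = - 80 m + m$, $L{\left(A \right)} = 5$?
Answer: $\frac{1}{5919} \approx 0.00016895$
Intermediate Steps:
$s{\left(m,I \right)} = - 79 m$
$\frac{1}{6314 + s{\left(L{\left(10 \right)},87 \right)}} = \frac{1}{6314 - 395} = \frac{1}{5919}$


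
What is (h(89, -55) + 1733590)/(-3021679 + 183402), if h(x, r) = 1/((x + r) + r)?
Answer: -36405389/59603817 ≈ -0.61079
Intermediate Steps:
h(x, r) = 1/(x + 2*r) (h(x, r) = 1/((r + x) + r) = 1/(x + 2*r))
(h(89, -55) + 1733590)/(-3021679 + 183402) = (1/(89 + 2*(-55)) + 1733590)/(-3021679 + 183402) = (1/(89 - 110) + 1733590)/(-2838277) = (1/(-21) + 1733590)*(-1/2838277) = (-1/21 + 1733590)*(-1/2838277) = (36405389/21)*(-1/2838277) = -36405389/59603817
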